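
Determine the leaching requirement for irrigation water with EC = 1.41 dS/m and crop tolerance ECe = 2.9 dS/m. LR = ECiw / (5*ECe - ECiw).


LR = ECiw / (5*ECe - ECiw)
LR = 1.41 / (5*2.9 - 1.41)
LR = 1.41 / 13.0900

0.1077


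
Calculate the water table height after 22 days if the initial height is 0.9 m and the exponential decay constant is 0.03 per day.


m = m0 * exp(-k*t)
m = 0.9 * exp(-0.03 * 22)
m = 0.9 * exp(-0.6600)

0.4652 m


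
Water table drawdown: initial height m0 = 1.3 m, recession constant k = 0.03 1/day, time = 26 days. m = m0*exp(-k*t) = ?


m = m0 * exp(-k*t)
m = 1.3 * exp(-0.03 * 26)
m = 1.3 * exp(-0.7800)

0.5959 m


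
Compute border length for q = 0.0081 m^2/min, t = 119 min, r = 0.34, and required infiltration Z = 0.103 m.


L = q*t/((1+r)*Z)
L = 0.0081*119/((1+0.34)*0.103)
L = 0.9639/0.13802

6.9838 m


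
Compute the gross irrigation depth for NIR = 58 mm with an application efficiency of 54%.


Ea = 54% = 0.54
GID = NIR / Ea = 58 / 0.54 = 107.4074 mm

107.4074 mm


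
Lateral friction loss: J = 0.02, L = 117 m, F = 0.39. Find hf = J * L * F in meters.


hf = J * L * F = 0.02 * 117 * 0.39 = 0.9126 m

0.9126 m


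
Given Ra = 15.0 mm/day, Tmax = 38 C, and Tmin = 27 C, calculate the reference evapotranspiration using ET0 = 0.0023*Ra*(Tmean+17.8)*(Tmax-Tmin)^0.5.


Tmean = (Tmax + Tmin)/2 = (38 + 27)/2 = 32.5
ET0 = 0.0023 * 15.0 * (32.5 + 17.8) * sqrt(38 - 27)
ET0 = 0.0023 * 15.0 * 50.3 * 3.316625

5.7555 mm/day


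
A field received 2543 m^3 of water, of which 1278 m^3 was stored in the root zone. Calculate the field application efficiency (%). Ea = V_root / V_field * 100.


Ea = V_root / V_field * 100 = 1278 / 2543 * 100 = 50.2556%

50.2556 %


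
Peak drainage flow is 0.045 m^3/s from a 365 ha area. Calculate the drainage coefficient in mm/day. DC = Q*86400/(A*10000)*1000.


DC = Q * 86400 / (A * 10000) * 1000
DC = 0.045 * 86400 / (365 * 10000) * 1000
DC = 3888000.0000 / 3650000

1.0652 mm/day


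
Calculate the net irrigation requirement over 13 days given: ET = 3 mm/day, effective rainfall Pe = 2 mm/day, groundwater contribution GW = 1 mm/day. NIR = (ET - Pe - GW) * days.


Daily deficit = ET - Pe - GW = 3 - 2 - 1 = 0 mm/day
NIR = 0 * 13 = 0 mm

0 mm


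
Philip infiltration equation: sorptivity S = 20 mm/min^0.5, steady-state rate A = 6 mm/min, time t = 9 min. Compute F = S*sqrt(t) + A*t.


F = S*sqrt(t) + A*t
F = 20*sqrt(9) + 6*9
F = 20*3.000000 + 54

114.0000 mm


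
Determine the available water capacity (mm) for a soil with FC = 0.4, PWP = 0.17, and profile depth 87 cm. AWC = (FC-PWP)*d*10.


AWC = (FC - PWP) * d * 10
AWC = (0.4 - 0.17) * 87 * 10
AWC = 0.2300 * 87 * 10

200.1000 mm


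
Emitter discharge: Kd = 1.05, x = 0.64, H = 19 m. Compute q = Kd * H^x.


q = Kd * H^x = 1.05 * 19^0.64 = 1.05 * 6.582673

6.9118 L/h


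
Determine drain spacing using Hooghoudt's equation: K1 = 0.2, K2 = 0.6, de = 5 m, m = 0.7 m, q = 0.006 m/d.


S^2 = 8*K2*de*m/q + 4*K1*m^2/q
S^2 = 8*0.6*5*0.7/0.006 + 4*0.2*0.7^2/0.006
S = sqrt(2865.3333)

53.5288 m


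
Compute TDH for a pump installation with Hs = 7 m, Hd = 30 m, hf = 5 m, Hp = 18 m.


TDH = Hs + Hd + hf + Hp = 7 + 30 + 5 + 18 = 60

60 m


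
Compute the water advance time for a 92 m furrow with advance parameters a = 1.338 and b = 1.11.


t = (L/a)^(1/b)
t = (92/1.338)^(1/1.11)
t = 68.759342^(1/1.11)

45.2120 min


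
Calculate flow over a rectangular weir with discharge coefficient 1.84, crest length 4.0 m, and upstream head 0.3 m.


Q = C * L * H^(3/2) = 1.84 * 4.0 * 0.3^1.5 = 1.84 * 4.0 * 0.164317

1.2094 m^3/s


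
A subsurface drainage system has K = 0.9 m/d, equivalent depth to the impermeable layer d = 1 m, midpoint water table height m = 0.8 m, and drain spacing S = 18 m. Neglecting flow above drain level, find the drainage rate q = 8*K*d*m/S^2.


q = 8*K*d*m/S^2
q = 8*0.9*1*0.8/18^2
q = 5.7600 / 324

0.0178 m/d


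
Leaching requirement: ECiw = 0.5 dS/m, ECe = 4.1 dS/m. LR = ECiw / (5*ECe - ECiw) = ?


LR = ECiw / (5*ECe - ECiw)
LR = 0.5 / (5*4.1 - 0.5)
LR = 0.5 / 20.0000

0.0250


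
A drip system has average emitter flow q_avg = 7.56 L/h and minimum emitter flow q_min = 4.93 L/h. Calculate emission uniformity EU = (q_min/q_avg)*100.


EU = (q_min/q_avg)*100 = (4.93/7.56)*100 = 65.2116%

65.2116 %


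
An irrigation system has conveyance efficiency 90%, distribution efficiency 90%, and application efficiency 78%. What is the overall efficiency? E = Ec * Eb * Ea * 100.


Ec = 0.9, Eb = 0.9, Ea = 0.78
E = 0.9 * 0.9 * 0.78 * 100 = 63.1800%

63.1800 %


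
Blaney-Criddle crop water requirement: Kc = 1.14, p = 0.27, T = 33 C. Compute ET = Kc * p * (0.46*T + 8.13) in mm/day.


ET = Kc * p * (0.46*T + 8.13)
ET = 1.14 * 0.27 * (0.46*33 + 8.13)
ET = 1.14 * 0.27 * 23.3100

7.1748 mm/day


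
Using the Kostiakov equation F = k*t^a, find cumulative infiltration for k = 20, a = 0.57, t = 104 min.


F = k * t^a = 20 * 104^0.57
F = 20 * 14.115914

282.3183 mm


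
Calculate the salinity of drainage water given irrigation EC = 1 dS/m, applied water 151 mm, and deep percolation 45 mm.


EC_dw = EC_iw * D_iw / D_dw
EC_dw = 1 * 151 / 45
EC_dw = 151 / 45

3.3556 dS/m


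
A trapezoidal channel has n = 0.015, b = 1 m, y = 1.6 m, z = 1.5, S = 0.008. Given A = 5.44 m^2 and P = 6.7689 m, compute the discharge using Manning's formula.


R = A/P = 5.44/6.7689 = 0.803676
Q = (1/0.015) * 5.44 * 0.803676^(2/3) * 0.008^0.5

28.0397 m^3/s


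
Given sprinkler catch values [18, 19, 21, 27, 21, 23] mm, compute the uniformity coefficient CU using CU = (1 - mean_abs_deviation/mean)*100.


mean = 21.500000 mm
MAD = 2.333333 mm
CU = (1 - 2.333333/21.500000)*100

89.1473 %


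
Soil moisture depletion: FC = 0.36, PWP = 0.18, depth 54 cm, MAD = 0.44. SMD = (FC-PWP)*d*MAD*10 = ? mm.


SMD = (FC - PWP) * d * MAD * 10
SMD = (0.36 - 0.18) * 54 * 0.44 * 10
SMD = 0.1800 * 54 * 0.44 * 10

42.7680 mm


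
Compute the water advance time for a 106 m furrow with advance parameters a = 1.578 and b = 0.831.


t = (L/a)^(1/b)
t = (106/1.578)^(1/0.831)
t = 67.173638^(1/0.831)

158.0503 min


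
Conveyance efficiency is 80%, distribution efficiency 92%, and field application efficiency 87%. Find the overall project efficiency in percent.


Ec = 0.8, Eb = 0.92, Ea = 0.87
E = 0.8 * 0.92 * 0.87 * 100 = 64.0320%

64.0320 %


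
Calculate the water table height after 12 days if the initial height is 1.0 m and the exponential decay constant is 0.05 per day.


m = m0 * exp(-k*t)
m = 1.0 * exp(-0.05 * 12)
m = 1.0 * exp(-0.6000)

0.5488 m


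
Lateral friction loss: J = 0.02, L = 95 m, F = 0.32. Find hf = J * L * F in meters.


hf = J * L * F = 0.02 * 95 * 0.32 = 0.6080 m

0.6080 m


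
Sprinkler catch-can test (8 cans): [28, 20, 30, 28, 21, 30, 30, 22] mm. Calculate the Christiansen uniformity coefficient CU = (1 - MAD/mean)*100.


mean = 26.125000 mm
MAD = 3.843750 mm
CU = (1 - 3.843750/26.125000)*100

85.2871 %


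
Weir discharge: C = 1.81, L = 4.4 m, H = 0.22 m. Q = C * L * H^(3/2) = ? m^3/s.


Q = C * L * H^(3/2) = 1.81 * 4.4 * 0.22^1.5 = 1.81 * 4.4 * 0.103189

0.8218 m^3/s


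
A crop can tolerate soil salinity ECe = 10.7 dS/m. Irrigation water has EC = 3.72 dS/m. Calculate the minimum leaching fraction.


LR = ECiw / (5*ECe - ECiw)
LR = 3.72 / (5*10.7 - 3.72)
LR = 3.72 / 49.7800

0.0747


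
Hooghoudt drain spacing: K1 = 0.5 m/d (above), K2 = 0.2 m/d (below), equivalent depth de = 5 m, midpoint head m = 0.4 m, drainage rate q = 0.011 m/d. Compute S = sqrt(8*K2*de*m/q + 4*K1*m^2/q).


S^2 = 8*K2*de*m/q + 4*K1*m^2/q
S^2 = 8*0.2*5*0.4/0.011 + 4*0.5*0.4^2/0.011
S = sqrt(320.0000)

17.8885 m


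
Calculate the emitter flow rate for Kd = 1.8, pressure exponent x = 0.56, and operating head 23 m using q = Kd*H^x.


q = Kd * H^x = 1.8 * 23^0.56 = 1.8 * 5.788521

10.4193 L/h


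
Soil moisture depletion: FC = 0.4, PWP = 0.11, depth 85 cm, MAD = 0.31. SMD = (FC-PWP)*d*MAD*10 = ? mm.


SMD = (FC - PWP) * d * MAD * 10
SMD = (0.4 - 0.11) * 85 * 0.31 * 10
SMD = 0.2900 * 85 * 0.31 * 10

76.4150 mm


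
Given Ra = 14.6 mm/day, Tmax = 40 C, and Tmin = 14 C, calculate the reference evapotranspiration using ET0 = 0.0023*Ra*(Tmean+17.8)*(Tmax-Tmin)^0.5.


Tmean = (Tmax + Tmin)/2 = (40 + 14)/2 = 27.0
ET0 = 0.0023 * 14.6 * (27.0 + 17.8) * sqrt(40 - 14)
ET0 = 0.0023 * 14.6 * 44.8 * 5.099020

7.6709 mm/day


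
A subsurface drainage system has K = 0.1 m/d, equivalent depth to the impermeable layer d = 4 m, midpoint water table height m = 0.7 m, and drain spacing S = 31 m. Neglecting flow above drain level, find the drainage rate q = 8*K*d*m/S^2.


q = 8*K*d*m/S^2
q = 8*0.1*4*0.7/31^2
q = 2.2400 / 961

0.0023 m/d


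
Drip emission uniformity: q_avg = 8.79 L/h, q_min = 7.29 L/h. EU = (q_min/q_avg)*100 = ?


EU = (q_min/q_avg)*100 = (7.29/8.79)*100 = 82.9352%

82.9352 %


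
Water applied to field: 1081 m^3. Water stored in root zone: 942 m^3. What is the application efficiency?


Ea = V_root / V_field * 100 = 942 / 1081 * 100 = 87.1415%

87.1415 %


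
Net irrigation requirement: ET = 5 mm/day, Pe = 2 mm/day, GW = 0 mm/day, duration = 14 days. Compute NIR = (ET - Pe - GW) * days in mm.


Daily deficit = ET - Pe - GW = 5 - 2 - 0 = 3 mm/day
NIR = 3 * 14 = 42 mm

42.0000 mm


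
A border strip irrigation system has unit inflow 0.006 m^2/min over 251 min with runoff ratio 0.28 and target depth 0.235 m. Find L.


L = q*t/((1+r)*Z)
L = 0.006*251/((1+0.28)*0.235)
L = 1.506/0.3008

5.0066 m


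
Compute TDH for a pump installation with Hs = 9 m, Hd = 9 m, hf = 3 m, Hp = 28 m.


TDH = Hs + Hd + hf + Hp = 9 + 9 + 3 + 28 = 49

49 m


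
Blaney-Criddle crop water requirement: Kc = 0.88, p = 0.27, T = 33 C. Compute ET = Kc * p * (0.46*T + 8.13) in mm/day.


ET = Kc * p * (0.46*T + 8.13)
ET = 0.88 * 0.27 * (0.46*33 + 8.13)
ET = 0.88 * 0.27 * 23.3100

5.5385 mm/day


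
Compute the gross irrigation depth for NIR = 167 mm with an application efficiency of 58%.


Ea = 58% = 0.58
GID = NIR / Ea = 167 / 0.58 = 287.9310 mm

287.9310 mm


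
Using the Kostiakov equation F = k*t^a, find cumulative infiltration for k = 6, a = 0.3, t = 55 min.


F = k * t^a = 6 * 55^0.3
F = 6 * 3.327429

19.9646 mm


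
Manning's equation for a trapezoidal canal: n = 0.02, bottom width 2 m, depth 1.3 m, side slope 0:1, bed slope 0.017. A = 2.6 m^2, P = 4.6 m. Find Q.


R = A/P = 2.6/4.6 = 0.565217
Q = (1/0.02) * 2.6 * 0.565217^(2/3) * 0.017^0.5

11.5872 m^3/s


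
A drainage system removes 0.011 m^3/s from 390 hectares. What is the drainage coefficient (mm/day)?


DC = Q * 86400 / (A * 10000) * 1000
DC = 0.011 * 86400 / (390 * 10000) * 1000
DC = 950400.0000 / 3900000

0.2437 mm/day


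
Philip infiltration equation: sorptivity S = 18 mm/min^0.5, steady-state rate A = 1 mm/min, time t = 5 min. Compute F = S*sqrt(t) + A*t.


F = S*sqrt(t) + A*t
F = 18*sqrt(5) + 1*5
F = 18*2.236068 + 5

45.2492 mm


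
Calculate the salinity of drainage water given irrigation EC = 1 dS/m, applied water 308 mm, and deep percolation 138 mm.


EC_dw = EC_iw * D_iw / D_dw
EC_dw = 1 * 308 / 138
EC_dw = 308 / 138

2.2319 dS/m


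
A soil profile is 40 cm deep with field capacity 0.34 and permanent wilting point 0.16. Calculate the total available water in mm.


AWC = (FC - PWP) * d * 10
AWC = (0.34 - 0.16) * 40 * 10
AWC = 0.1800 * 40 * 10

72.0000 mm


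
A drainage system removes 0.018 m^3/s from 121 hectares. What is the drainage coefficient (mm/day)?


DC = Q * 86400 / (A * 10000) * 1000
DC = 0.018 * 86400 / (121 * 10000) * 1000
DC = 1555200.0000 / 1210000

1.2853 mm/day


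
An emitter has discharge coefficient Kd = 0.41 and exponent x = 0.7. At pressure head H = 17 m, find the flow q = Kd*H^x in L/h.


q = Kd * H^x = 0.41 * 17^0.7 = 0.41 * 7.266315

2.9792 L/h


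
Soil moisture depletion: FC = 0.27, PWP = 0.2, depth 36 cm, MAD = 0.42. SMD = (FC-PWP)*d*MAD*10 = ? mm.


SMD = (FC - PWP) * d * MAD * 10
SMD = (0.27 - 0.2) * 36 * 0.42 * 10
SMD = 0.0700 * 36 * 0.42 * 10

10.5840 mm


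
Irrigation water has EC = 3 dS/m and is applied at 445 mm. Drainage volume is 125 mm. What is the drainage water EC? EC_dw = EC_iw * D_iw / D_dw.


EC_dw = EC_iw * D_iw / D_dw
EC_dw = 3 * 445 / 125
EC_dw = 1335 / 125

10.6800 dS/m


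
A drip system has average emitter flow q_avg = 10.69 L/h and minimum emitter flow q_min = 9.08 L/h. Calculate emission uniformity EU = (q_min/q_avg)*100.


EU = (q_min/q_avg)*100 = (9.08/10.69)*100 = 84.9392%

84.9392 %


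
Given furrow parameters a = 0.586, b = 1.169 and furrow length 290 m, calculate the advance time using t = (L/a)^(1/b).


t = (L/a)^(1/b)
t = (290/0.586)^(1/1.169)
t = 494.880546^(1/1.169)

201.8189 min


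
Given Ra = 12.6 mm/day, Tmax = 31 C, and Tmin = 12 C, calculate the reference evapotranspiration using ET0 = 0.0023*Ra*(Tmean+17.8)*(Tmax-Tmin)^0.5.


Tmean = (Tmax + Tmin)/2 = (31 + 12)/2 = 21.5
ET0 = 0.0023 * 12.6 * (21.5 + 17.8) * sqrt(31 - 12)
ET0 = 0.0023 * 12.6 * 39.3 * 4.358899

4.9644 mm/day


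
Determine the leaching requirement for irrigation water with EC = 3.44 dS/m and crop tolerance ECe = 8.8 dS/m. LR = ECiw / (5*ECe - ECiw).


LR = ECiw / (5*ECe - ECiw)
LR = 3.44 / (5*8.8 - 3.44)
LR = 3.44 / 40.5600

0.0848


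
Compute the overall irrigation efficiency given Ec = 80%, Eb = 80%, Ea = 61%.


Ec = 0.8, Eb = 0.8, Ea = 0.61
E = 0.8 * 0.8 * 0.61 * 100 = 39.0400%

39.0400 %


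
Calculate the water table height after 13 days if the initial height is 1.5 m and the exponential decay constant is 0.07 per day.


m = m0 * exp(-k*t)
m = 1.5 * exp(-0.07 * 13)
m = 1.5 * exp(-0.9100)

0.6038 m


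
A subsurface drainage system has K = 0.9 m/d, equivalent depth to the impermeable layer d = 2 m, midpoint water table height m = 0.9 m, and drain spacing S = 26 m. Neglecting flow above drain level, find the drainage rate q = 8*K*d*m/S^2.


q = 8*K*d*m/S^2
q = 8*0.9*2*0.9/26^2
q = 12.9600 / 676

0.0192 m/d


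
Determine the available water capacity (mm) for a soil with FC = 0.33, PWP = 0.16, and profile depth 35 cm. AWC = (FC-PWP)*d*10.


AWC = (FC - PWP) * d * 10
AWC = (0.33 - 0.16) * 35 * 10
AWC = 0.1700 * 35 * 10

59.5000 mm


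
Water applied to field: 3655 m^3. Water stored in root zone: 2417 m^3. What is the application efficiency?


Ea = V_root / V_field * 100 = 2417 / 3655 * 100 = 66.1286%

66.1286 %


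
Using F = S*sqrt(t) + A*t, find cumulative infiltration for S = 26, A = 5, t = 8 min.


F = S*sqrt(t) + A*t
F = 26*sqrt(8) + 5*8
F = 26*2.828427 + 40

113.5391 mm


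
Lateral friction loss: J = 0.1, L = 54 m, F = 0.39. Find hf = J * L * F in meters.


hf = J * L * F = 0.1 * 54 * 0.39 = 2.1060 m

2.1060 m


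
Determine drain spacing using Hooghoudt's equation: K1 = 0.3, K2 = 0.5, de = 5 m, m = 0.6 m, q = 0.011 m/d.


S^2 = 8*K2*de*m/q + 4*K1*m^2/q
S^2 = 8*0.5*5*0.6/0.011 + 4*0.3*0.6^2/0.011
S = sqrt(1130.1818)

33.6182 m


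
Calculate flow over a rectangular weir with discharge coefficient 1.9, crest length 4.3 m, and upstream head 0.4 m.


Q = C * L * H^(3/2) = 1.9 * 4.3 * 0.4^1.5 = 1.9 * 4.3 * 0.252982

2.0669 m^3/s


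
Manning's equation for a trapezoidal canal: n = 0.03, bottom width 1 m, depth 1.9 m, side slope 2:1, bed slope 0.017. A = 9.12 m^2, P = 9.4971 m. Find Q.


R = A/P = 9.12/9.4971 = 0.960293
Q = (1/0.03) * 9.12 * 0.960293^(2/3) * 0.017^0.5

38.5804 m^3/s


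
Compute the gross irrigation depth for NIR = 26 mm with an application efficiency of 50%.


Ea = 50% = 0.5
GID = NIR / Ea = 26 / 0.5 = 52.0000 mm

52.0000 mm


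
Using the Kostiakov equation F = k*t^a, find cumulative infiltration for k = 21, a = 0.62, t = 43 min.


F = k * t^a = 21 * 43^0.62
F = 21 * 10.297942

216.2568 mm


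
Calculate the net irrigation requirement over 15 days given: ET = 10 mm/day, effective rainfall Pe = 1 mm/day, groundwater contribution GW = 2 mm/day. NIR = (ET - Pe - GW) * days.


Daily deficit = ET - Pe - GW = 10 - 1 - 2 = 7 mm/day
NIR = 7 * 15 = 105 mm

105.0000 mm


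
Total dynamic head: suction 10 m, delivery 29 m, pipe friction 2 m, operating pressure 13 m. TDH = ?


TDH = Hs + Hd + hf + Hp = 10 + 29 + 2 + 13 = 54

54 m


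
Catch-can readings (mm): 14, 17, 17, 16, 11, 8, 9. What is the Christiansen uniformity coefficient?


mean = 13.142857 mm
MAD = 3.265306 mm
CU = (1 - 3.265306/13.142857)*100

75.1553 %


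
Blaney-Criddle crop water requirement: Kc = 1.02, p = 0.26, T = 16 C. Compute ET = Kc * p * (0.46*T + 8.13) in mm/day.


ET = Kc * p * (0.46*T + 8.13)
ET = 1.02 * 0.26 * (0.46*16 + 8.13)
ET = 1.02 * 0.26 * 15.4900

4.1079 mm/day


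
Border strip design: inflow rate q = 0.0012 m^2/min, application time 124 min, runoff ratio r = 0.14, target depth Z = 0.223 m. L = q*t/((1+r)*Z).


L = q*t/((1+r)*Z)
L = 0.0012*124/((1+0.14)*0.223)
L = 0.1488/0.25422

0.5853 m


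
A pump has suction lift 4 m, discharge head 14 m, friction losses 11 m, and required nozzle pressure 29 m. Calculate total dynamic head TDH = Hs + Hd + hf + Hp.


TDH = Hs + Hd + hf + Hp = 4 + 14 + 11 + 29 = 58

58 m


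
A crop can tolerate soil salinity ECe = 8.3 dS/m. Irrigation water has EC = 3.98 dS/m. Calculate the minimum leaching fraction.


LR = ECiw / (5*ECe - ECiw)
LR = 3.98 / (5*8.3 - 3.98)
LR = 3.98 / 37.5200

0.1061


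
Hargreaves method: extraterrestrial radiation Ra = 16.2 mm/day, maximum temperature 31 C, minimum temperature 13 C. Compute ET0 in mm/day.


Tmean = (Tmax + Tmin)/2 = (31 + 13)/2 = 22.0
ET0 = 0.0023 * 16.2 * (22.0 + 17.8) * sqrt(31 - 13)
ET0 = 0.0023 * 16.2 * 39.8 * 4.242641

6.2916 mm/day


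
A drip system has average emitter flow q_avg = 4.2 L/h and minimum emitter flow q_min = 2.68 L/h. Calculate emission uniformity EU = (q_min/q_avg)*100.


EU = (q_min/q_avg)*100 = (2.68/4.2)*100 = 63.8095%

63.8095 %


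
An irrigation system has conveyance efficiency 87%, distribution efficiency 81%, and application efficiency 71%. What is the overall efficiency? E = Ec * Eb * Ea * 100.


Ec = 0.87, Eb = 0.81, Ea = 0.71
E = 0.87 * 0.81 * 0.71 * 100 = 50.0337%

50.0337 %


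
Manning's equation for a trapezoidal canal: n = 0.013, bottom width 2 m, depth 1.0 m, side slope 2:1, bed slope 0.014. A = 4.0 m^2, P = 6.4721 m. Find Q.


R = A/P = 4.0/6.4721 = 0.618037
Q = (1/0.013) * 4.0 * 0.618037^(2/3) * 0.014^0.5

26.4154 m^3/s


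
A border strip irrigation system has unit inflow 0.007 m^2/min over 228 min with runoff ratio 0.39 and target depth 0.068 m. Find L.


L = q*t/((1+r)*Z)
L = 0.007*228/((1+0.39)*0.068)
L = 1.596/0.09452

16.8853 m


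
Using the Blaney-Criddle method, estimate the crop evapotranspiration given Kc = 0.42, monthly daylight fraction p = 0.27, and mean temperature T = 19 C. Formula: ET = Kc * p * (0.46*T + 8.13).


ET = Kc * p * (0.46*T + 8.13)
ET = 0.42 * 0.27 * (0.46*19 + 8.13)
ET = 0.42 * 0.27 * 16.8700

1.9131 mm/day


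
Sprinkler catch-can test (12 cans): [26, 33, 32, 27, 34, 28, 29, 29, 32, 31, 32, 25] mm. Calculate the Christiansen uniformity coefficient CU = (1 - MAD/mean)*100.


mean = 29.833333 mm
MAD = 2.500000 mm
CU = (1 - 2.500000/29.833333)*100

91.6201 %


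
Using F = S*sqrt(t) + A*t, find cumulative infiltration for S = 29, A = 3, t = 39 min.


F = S*sqrt(t) + A*t
F = 29*sqrt(39) + 3*39
F = 29*6.244998 + 117

298.1049 mm


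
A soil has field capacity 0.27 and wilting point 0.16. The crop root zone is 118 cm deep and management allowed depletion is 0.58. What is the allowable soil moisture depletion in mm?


SMD = (FC - PWP) * d * MAD * 10
SMD = (0.27 - 0.16) * 118 * 0.58 * 10
SMD = 0.1100 * 118 * 0.58 * 10

75.2840 mm


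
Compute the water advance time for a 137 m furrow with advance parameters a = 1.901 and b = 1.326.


t = (L/a)^(1/b)
t = (137/1.901)^(1/1.326)
t = 72.067333^(1/1.326)

25.1773 min


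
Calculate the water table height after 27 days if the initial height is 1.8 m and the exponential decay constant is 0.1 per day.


m = m0 * exp(-k*t)
m = 1.8 * exp(-0.1 * 27)
m = 1.8 * exp(-2.7000)

0.1210 m


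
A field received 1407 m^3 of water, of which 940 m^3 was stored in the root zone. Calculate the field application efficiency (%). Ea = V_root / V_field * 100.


Ea = V_root / V_field * 100 = 940 / 1407 * 100 = 66.8088%

66.8088 %


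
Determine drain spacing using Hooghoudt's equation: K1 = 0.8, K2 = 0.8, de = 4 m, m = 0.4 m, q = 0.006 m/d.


S^2 = 8*K2*de*m/q + 4*K1*m^2/q
S^2 = 8*0.8*4*0.4/0.006 + 4*0.8*0.4^2/0.006
S = sqrt(1792.0000)

42.3320 m


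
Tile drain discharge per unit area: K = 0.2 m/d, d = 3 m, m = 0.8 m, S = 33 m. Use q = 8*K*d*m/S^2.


q = 8*K*d*m/S^2
q = 8*0.2*3*0.8/33^2
q = 3.8400 / 1089

0.0035 m/d


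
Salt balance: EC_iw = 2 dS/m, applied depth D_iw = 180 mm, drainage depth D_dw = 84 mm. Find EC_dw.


EC_dw = EC_iw * D_iw / D_dw
EC_dw = 2 * 180 / 84
EC_dw = 360 / 84

4.2857 dS/m


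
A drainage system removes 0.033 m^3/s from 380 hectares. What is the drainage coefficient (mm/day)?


DC = Q * 86400 / (A * 10000) * 1000
DC = 0.033 * 86400 / (380 * 10000) * 1000
DC = 2851200.0000 / 3800000

0.7503 mm/day


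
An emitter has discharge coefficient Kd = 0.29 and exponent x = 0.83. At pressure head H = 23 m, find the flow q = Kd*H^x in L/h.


q = Kd * H^x = 0.29 * 23^0.83 = 0.29 * 13.496902

3.9141 L/h


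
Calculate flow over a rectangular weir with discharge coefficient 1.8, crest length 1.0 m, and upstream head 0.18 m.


Q = C * L * H^(3/2) = 1.8 * 1.0 * 0.18^1.5 = 1.8 * 1.0 * 0.076368

0.1375 m^3/s


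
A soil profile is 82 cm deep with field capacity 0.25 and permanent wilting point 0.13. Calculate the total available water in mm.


AWC = (FC - PWP) * d * 10
AWC = (0.25 - 0.13) * 82 * 10
AWC = 0.1200 * 82 * 10

98.4000 mm


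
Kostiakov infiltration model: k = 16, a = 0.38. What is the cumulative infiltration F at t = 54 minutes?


F = k * t^a = 16 * 54^0.38
F = 16 * 4.553126

72.8500 mm


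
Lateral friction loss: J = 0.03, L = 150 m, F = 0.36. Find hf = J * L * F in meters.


hf = J * L * F = 0.03 * 150 * 0.36 = 1.6200 m

1.6200 m


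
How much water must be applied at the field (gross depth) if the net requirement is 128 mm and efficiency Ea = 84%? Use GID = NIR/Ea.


Ea = 84% = 0.84
GID = NIR / Ea = 128 / 0.84 = 152.3810 mm

152.3810 mm


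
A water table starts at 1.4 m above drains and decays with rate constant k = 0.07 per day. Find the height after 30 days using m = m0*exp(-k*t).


m = m0 * exp(-k*t)
m = 1.4 * exp(-0.07 * 30)
m = 1.4 * exp(-2.1000)

0.1714 m


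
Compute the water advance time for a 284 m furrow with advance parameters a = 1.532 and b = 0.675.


t = (L/a)^(1/b)
t = (284/1.532)^(1/0.675)
t = 185.378590^(1/0.675)

2291.3333 min


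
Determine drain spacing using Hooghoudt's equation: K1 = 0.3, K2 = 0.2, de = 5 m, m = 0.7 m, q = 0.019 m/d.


S^2 = 8*K2*de*m/q + 4*K1*m^2/q
S^2 = 8*0.2*5*0.7/0.019 + 4*0.3*0.7^2/0.019
S = sqrt(325.6842)

18.0467 m


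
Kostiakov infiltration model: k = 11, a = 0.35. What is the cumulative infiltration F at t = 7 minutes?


F = k * t^a = 11 * 7^0.35
F = 11 * 1.975988

21.7359 mm


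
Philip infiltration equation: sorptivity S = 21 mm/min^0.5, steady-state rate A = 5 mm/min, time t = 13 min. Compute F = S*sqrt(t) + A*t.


F = S*sqrt(t) + A*t
F = 21*sqrt(13) + 5*13
F = 21*3.605551 + 65

140.7166 mm


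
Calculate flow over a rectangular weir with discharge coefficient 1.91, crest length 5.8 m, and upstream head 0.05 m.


Q = C * L * H^(3/2) = 1.91 * 5.8 * 0.05^1.5 = 1.91 * 5.8 * 0.011180

0.1239 m^3/s


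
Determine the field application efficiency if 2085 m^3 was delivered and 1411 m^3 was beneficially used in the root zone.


Ea = V_root / V_field * 100 = 1411 / 2085 * 100 = 67.6739%

67.6739 %


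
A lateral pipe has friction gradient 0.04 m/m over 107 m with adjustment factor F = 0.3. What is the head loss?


hf = J * L * F = 0.04 * 107 * 0.3 = 1.2840 m

1.2840 m


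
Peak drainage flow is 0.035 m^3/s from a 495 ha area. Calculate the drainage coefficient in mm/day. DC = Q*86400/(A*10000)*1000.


DC = Q * 86400 / (A * 10000) * 1000
DC = 0.035 * 86400 / (495 * 10000) * 1000
DC = 3024000.0000 / 4950000

0.6109 mm/day


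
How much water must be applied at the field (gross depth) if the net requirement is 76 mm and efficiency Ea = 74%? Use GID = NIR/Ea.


Ea = 74% = 0.74
GID = NIR / Ea = 76 / 0.74 = 102.7027 mm

102.7027 mm


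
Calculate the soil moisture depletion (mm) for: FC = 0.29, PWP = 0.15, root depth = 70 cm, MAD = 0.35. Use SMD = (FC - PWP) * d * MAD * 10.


SMD = (FC - PWP) * d * MAD * 10
SMD = (0.29 - 0.15) * 70 * 0.35 * 10
SMD = 0.1400 * 70 * 0.35 * 10

34.3000 mm


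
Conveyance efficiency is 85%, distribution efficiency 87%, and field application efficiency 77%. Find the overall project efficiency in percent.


Ec = 0.85, Eb = 0.87, Ea = 0.77
E = 0.85 * 0.87 * 0.77 * 100 = 56.9415%

56.9415 %


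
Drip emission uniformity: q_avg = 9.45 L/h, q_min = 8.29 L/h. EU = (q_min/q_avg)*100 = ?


EU = (q_min/q_avg)*100 = (8.29/9.45)*100 = 87.7249%

87.7249 %


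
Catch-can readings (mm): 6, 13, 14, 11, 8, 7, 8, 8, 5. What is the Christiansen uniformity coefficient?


mean = 8.888889 mm
MAD = 2.518519 mm
CU = (1 - 2.518519/8.888889)*100

71.6667 %


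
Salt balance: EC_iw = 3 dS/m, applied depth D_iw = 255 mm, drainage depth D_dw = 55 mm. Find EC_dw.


EC_dw = EC_iw * D_iw / D_dw
EC_dw = 3 * 255 / 55
EC_dw = 765 / 55

13.9091 dS/m


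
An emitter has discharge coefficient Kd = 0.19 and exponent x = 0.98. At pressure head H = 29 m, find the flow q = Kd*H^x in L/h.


q = Kd * H^x = 0.19 * 29^0.98 = 0.19 * 27.111281

5.1511 L/h


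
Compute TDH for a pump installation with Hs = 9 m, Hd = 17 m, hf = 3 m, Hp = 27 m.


TDH = Hs + Hd + hf + Hp = 9 + 17 + 3 + 27 = 56

56 m


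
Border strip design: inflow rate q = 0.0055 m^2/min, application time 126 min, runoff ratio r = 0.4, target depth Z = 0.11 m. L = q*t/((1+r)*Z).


L = q*t/((1+r)*Z)
L = 0.0055*126/((1+0.4)*0.11)
L = 0.693/0.154

4.5000 m


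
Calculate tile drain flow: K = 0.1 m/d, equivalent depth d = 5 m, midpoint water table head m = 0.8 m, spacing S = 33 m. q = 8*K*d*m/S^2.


q = 8*K*d*m/S^2
q = 8*0.1*5*0.8/33^2
q = 3.2000 / 1089

0.0029 m/d


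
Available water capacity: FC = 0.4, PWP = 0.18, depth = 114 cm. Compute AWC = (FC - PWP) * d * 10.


AWC = (FC - PWP) * d * 10
AWC = (0.4 - 0.18) * 114 * 10
AWC = 0.2200 * 114 * 10

250.8000 mm


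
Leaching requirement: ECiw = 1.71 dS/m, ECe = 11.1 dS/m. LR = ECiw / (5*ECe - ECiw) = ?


LR = ECiw / (5*ECe - ECiw)
LR = 1.71 / (5*11.1 - 1.71)
LR = 1.71 / 53.7900

0.0318


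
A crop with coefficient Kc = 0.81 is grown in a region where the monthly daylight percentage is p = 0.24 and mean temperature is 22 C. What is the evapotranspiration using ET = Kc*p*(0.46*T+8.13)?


ET = Kc * p * (0.46*T + 8.13)
ET = 0.81 * 0.24 * (0.46*22 + 8.13)
ET = 0.81 * 0.24 * 18.2500

3.5478 mm/day


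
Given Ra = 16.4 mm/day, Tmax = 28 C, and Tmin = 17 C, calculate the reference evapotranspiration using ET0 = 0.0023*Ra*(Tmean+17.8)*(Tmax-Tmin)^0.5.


Tmean = (Tmax + Tmin)/2 = (28 + 17)/2 = 22.5
ET0 = 0.0023 * 16.4 * (22.5 + 17.8) * sqrt(28 - 17)
ET0 = 0.0023 * 16.4 * 40.3 * 3.316625

5.0417 mm/day


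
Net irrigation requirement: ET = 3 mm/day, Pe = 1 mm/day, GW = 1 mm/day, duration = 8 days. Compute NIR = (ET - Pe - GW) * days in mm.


Daily deficit = ET - Pe - GW = 3 - 1 - 1 = 1 mm/day
NIR = 1 * 8 = 8 mm

8.0000 mm


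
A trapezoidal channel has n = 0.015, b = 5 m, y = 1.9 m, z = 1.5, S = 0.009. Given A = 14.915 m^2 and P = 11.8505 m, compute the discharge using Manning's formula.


R = A/P = 14.915/11.8505 = 1.258597
Q = (1/0.015) * 14.915 * 1.258597^(2/3) * 0.009^0.5

109.9624 m^3/s


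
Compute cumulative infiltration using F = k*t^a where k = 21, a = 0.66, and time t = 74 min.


F = k * t^a = 21 * 74^0.66
F = 21 * 17.127459

359.6766 mm


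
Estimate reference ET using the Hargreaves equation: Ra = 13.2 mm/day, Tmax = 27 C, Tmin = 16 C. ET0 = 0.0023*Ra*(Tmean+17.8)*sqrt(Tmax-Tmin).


Tmean = (Tmax + Tmin)/2 = (27 + 16)/2 = 21.5
ET0 = 0.0023 * 13.2 * (21.5 + 17.8) * sqrt(27 - 16)
ET0 = 0.0023 * 13.2 * 39.3 * 3.316625

3.9572 mm/day


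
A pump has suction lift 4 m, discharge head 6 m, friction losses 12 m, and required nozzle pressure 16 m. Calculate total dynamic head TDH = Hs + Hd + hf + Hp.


TDH = Hs + Hd + hf + Hp = 4 + 6 + 12 + 16 = 38

38 m


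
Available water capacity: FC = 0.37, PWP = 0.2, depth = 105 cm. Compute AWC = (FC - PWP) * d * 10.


AWC = (FC - PWP) * d * 10
AWC = (0.37 - 0.2) * 105 * 10
AWC = 0.1700 * 105 * 10

178.5000 mm


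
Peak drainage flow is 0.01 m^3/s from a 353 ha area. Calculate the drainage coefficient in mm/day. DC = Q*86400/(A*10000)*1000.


DC = Q * 86400 / (A * 10000) * 1000
DC = 0.01 * 86400 / (353 * 10000) * 1000
DC = 864000.0000 / 3530000

0.2448 mm/day


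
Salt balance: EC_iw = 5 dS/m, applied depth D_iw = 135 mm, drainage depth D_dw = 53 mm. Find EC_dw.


EC_dw = EC_iw * D_iw / D_dw
EC_dw = 5 * 135 / 53
EC_dw = 675 / 53

12.7358 dS/m


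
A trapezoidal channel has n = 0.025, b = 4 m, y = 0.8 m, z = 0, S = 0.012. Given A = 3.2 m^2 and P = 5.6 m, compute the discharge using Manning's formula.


R = A/P = 3.2/5.6 = 0.571429
Q = (1/0.025) * 3.2 * 0.571429^(2/3) * 0.012^0.5

9.6555 m^3/s


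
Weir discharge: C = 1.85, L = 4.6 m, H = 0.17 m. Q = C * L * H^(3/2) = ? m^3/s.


Q = C * L * H^(3/2) = 1.85 * 4.6 * 0.17^1.5 = 1.85 * 4.6 * 0.070093

0.5965 m^3/s


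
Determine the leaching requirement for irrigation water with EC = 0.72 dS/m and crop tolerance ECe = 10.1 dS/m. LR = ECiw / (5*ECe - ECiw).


LR = ECiw / (5*ECe - ECiw)
LR = 0.72 / (5*10.1 - 0.72)
LR = 0.72 / 49.7800

0.0145


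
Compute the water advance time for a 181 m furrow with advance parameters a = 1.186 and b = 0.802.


t = (L/a)^(1/b)
t = (181/1.186)^(1/0.802)
t = 152.613828^(1/0.802)

528.0629 min


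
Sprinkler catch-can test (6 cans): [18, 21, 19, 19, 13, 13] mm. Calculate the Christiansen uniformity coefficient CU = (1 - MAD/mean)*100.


mean = 17.166667 mm
MAD = 2.777778 mm
CU = (1 - 2.777778/17.166667)*100

83.8188 %


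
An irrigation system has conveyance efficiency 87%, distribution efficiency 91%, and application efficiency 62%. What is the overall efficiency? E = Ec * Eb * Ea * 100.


Ec = 0.87, Eb = 0.91, Ea = 0.62
E = 0.87 * 0.91 * 0.62 * 100 = 49.0854%

49.0854 %


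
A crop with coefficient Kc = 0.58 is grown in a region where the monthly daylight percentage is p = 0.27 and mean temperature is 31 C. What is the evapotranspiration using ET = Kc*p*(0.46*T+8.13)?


ET = Kc * p * (0.46*T + 8.13)
ET = 0.58 * 0.27 * (0.46*31 + 8.13)
ET = 0.58 * 0.27 * 22.3900

3.5063 mm/day


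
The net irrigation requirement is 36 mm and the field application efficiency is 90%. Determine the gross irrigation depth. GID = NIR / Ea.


Ea = 90% = 0.9
GID = NIR / Ea = 36 / 0.9 = 40.0000 mm

40.0000 mm


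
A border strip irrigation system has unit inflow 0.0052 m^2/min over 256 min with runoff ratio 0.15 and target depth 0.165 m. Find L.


L = q*t/((1+r)*Z)
L = 0.0052*256/((1+0.15)*0.165)
L = 1.3312/0.18975

7.0155 m


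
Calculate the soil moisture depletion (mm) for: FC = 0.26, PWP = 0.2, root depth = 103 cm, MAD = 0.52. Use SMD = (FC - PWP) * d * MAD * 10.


SMD = (FC - PWP) * d * MAD * 10
SMD = (0.26 - 0.2) * 103 * 0.52 * 10
SMD = 0.0600 * 103 * 0.52 * 10

32.1360 mm


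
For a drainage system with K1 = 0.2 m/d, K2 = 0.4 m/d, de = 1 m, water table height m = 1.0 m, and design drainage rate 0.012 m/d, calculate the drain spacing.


S^2 = 8*K2*de*m/q + 4*K1*m^2/q
S^2 = 8*0.4*1*1.0/0.012 + 4*0.2*1.0^2/0.012
S = sqrt(333.3333)

18.2574 m


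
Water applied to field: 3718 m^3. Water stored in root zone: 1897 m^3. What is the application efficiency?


Ea = V_root / V_field * 100 = 1897 / 3718 * 100 = 51.0221%

51.0221 %


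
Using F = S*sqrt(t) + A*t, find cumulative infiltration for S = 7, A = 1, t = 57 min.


F = S*sqrt(t) + A*t
F = 7*sqrt(57) + 1*57
F = 7*7.549834 + 57

109.8488 mm


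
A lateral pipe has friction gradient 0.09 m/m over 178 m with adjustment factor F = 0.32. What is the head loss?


hf = J * L * F = 0.09 * 178 * 0.32 = 5.1264 m

5.1264 m


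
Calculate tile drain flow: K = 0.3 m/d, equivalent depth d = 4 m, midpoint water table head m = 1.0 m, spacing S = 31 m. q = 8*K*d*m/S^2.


q = 8*K*d*m/S^2
q = 8*0.3*4*1.0/31^2
q = 9.6000 / 961

0.0100 m/d


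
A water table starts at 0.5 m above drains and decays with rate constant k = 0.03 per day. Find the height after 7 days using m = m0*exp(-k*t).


m = m0 * exp(-k*t)
m = 0.5 * exp(-0.03 * 7)
m = 0.5 * exp(-0.2100)

0.4053 m


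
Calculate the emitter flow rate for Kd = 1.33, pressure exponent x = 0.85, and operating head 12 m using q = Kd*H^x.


q = Kd * H^x = 1.33 * 12^0.85 = 1.33 * 8.266165

10.9940 L/h


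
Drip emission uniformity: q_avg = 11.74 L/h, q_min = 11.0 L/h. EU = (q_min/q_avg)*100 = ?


EU = (q_min/q_avg)*100 = (11.0/11.74)*100 = 93.6968%

93.6968 %


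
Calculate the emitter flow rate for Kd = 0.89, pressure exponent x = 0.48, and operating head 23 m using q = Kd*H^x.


q = Kd * H^x = 0.89 * 23^0.48 = 0.89 * 4.504321

4.0088 L/h


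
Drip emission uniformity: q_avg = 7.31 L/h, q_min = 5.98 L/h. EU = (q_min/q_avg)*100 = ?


EU = (q_min/q_avg)*100 = (5.98/7.31)*100 = 81.8057%

81.8057 %


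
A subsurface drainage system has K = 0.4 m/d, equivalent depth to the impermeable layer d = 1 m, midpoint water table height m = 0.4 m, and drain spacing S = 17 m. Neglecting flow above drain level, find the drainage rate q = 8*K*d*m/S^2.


q = 8*K*d*m/S^2
q = 8*0.4*1*0.4/17^2
q = 1.2800 / 289

0.0044 m/d


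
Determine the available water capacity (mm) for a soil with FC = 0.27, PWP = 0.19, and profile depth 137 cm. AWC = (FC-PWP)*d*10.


AWC = (FC - PWP) * d * 10
AWC = (0.27 - 0.19) * 137 * 10
AWC = 0.0800 * 137 * 10

109.6000 mm


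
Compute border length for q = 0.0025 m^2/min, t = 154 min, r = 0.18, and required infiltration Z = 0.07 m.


L = q*t/((1+r)*Z)
L = 0.0025*154/((1+0.18)*0.07)
L = 0.385/0.0826

4.6610 m


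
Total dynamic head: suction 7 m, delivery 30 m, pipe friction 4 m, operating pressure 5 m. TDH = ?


TDH = Hs + Hd + hf + Hp = 7 + 30 + 4 + 5 = 46

46 m


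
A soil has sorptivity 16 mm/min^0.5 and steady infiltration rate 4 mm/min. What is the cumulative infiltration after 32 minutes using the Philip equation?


F = S*sqrt(t) + A*t
F = 16*sqrt(32) + 4*32
F = 16*5.656854 + 128

218.5097 mm


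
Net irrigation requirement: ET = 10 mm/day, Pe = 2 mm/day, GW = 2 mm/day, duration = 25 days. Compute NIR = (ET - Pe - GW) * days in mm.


Daily deficit = ET - Pe - GW = 10 - 2 - 2 = 6 mm/day
NIR = 6 * 25 = 150 mm

150.0000 mm


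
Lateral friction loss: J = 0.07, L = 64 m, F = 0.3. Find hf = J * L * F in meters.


hf = J * L * F = 0.07 * 64 * 0.3 = 1.3440 m

1.3440 m


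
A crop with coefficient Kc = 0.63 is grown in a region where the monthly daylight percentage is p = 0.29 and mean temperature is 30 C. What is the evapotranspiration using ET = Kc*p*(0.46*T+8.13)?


ET = Kc * p * (0.46*T + 8.13)
ET = 0.63 * 0.29 * (0.46*30 + 8.13)
ET = 0.63 * 0.29 * 21.9300

4.0066 mm/day


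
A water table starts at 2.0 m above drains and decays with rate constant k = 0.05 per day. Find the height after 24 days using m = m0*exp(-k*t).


m = m0 * exp(-k*t)
m = 2.0 * exp(-0.05 * 24)
m = 2.0 * exp(-1.2000)

0.6024 m


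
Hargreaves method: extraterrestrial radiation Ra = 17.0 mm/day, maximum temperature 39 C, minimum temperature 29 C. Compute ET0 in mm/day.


Tmean = (Tmax + Tmin)/2 = (39 + 29)/2 = 34.0
ET0 = 0.0023 * 17.0 * (34.0 + 17.8) * sqrt(39 - 29)
ET0 = 0.0023 * 17.0 * 51.8 * 3.162278

6.4048 mm/day


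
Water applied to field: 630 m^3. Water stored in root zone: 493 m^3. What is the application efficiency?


Ea = V_root / V_field * 100 = 493 / 630 * 100 = 78.2540%

78.2540 %


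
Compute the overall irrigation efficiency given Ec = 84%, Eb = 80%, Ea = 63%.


Ec = 0.84, Eb = 0.8, Ea = 0.63
E = 0.84 * 0.8 * 0.63 * 100 = 42.3360%

42.3360 %


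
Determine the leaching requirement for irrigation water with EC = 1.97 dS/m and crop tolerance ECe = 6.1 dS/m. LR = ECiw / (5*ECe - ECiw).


LR = ECiw / (5*ECe - ECiw)
LR = 1.97 / (5*6.1 - 1.97)
LR = 1.97 / 28.5300

0.0691


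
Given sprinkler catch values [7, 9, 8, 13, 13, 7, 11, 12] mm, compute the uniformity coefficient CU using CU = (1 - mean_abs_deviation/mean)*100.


mean = 10.000000 mm
MAD = 2.250000 mm
CU = (1 - 2.250000/10.000000)*100

77.5000 %


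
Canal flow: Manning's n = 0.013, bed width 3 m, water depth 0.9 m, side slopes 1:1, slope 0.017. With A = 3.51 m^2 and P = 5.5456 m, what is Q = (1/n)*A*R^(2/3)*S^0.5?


R = A/P = 3.51/5.5456 = 0.632934
Q = (1/0.013) * 3.51 * 0.632934^(2/3) * 0.017^0.5

25.9514 m^3/s


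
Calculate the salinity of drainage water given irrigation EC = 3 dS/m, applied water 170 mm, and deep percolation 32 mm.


EC_dw = EC_iw * D_iw / D_dw
EC_dw = 3 * 170 / 32
EC_dw = 510 / 32

15.9375 dS/m


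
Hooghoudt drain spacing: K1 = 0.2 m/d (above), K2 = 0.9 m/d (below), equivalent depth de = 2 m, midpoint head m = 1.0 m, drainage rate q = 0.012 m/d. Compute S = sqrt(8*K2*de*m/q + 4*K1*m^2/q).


S^2 = 8*K2*de*m/q + 4*K1*m^2/q
S^2 = 8*0.9*2*1.0/0.012 + 4*0.2*1.0^2/0.012
S = sqrt(1266.6667)

35.5903 m


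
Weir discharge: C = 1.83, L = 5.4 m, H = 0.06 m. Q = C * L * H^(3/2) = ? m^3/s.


Q = C * L * H^(3/2) = 1.83 * 5.4 * 0.06^1.5 = 1.83 * 5.4 * 0.014697

0.1452 m^3/s


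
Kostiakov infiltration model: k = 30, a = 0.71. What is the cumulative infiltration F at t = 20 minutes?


F = k * t^a = 30 * 20^0.71
F = 30 * 8.389408

251.6822 mm


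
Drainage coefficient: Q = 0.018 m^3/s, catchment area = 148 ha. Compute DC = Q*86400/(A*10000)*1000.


DC = Q * 86400 / (A * 10000) * 1000
DC = 0.018 * 86400 / (148 * 10000) * 1000
DC = 1555200.0000 / 1480000

1.0508 mm/day


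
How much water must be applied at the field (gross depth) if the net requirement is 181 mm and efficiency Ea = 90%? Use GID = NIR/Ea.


Ea = 90% = 0.9
GID = NIR / Ea = 181 / 0.9 = 201.1111 mm

201.1111 mm


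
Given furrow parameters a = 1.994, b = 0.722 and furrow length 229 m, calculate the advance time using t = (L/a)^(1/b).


t = (L/a)^(1/b)
t = (229/1.994)^(1/0.722)
t = 114.844534^(1/0.722)

713.4087 min


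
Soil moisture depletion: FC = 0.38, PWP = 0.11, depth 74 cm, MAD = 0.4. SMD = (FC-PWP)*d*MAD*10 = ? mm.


SMD = (FC - PWP) * d * MAD * 10
SMD = (0.38 - 0.11) * 74 * 0.4 * 10
SMD = 0.2700 * 74 * 0.4 * 10

79.9200 mm


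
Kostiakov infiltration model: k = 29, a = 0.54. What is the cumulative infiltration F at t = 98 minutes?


F = k * t^a = 29 * 98^0.54
F = 29 * 11.892197

344.8737 mm


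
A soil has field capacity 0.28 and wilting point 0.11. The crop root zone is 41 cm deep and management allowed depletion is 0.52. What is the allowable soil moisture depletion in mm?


SMD = (FC - PWP) * d * MAD * 10
SMD = (0.28 - 0.11) * 41 * 0.52 * 10
SMD = 0.1700 * 41 * 0.52 * 10

36.2440 mm


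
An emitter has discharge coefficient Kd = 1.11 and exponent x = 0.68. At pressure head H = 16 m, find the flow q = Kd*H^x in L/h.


q = Kd * H^x = 1.11 * 16^0.68 = 1.11 * 6.588728

7.3135 L/h
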